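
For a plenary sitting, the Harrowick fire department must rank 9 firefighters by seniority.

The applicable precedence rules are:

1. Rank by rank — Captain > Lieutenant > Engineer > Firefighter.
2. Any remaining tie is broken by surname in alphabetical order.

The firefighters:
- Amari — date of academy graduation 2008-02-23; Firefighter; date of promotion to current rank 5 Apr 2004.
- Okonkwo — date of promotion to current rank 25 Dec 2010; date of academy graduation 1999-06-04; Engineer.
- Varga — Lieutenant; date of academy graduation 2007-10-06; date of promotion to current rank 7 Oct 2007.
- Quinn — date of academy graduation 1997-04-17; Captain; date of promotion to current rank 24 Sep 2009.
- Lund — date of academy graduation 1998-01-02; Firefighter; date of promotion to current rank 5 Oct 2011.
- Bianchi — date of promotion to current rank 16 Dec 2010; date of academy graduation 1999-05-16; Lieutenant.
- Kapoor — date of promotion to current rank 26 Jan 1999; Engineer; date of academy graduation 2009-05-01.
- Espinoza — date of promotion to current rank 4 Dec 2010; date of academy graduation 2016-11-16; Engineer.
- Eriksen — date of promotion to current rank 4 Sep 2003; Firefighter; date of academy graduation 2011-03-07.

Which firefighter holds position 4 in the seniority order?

Espinoza

By rank: Quinn (Captain); then Bianchi and Varga (Lieutenant); then Espinoza, Kapoor and Okonkwo (Engineer); then Amari, Eriksen and Lund (Firefighter).
Among Bianchi and Varga, alphabetically by surname: Bianchi before Varga.
Among Espinoza, Kapoor and Okonkwo, alphabetically by surname: Espinoza before Kapoor before Okonkwo.
Among Amari, Eriksen and Lund, alphabetically by surname: Amari before Eriksen before Lund.
Order: Quinn, Bianchi, Varga, Espinoza, Kapoor, Okonkwo, Amari, Eriksen, Lund.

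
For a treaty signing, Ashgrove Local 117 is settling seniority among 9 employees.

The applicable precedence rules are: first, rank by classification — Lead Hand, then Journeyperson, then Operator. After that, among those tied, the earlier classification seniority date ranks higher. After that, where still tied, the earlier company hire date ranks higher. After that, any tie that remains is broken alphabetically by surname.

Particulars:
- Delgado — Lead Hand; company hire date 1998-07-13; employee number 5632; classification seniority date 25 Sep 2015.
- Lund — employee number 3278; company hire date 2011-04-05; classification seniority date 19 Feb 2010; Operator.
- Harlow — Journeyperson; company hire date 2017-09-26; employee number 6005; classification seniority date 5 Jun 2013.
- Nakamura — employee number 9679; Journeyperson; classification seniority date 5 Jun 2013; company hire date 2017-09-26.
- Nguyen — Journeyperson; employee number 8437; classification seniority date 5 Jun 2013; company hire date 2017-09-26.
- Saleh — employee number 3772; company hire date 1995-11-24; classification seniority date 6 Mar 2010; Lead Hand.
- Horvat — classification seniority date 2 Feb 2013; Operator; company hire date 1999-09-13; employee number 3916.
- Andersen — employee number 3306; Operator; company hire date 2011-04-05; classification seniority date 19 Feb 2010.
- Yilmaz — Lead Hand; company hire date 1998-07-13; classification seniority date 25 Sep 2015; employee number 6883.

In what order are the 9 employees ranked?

Saleh, Delgado, Yilmaz, Harlow, Nakamura, Nguyen, Andersen, Lund, Horvat

By classification: Saleh, Delgado and Yilmaz (Lead Hand); then Harlow, Nakamura and Nguyen (Journeyperson); then Andersen, Lund and Horvat (Operator).
Among Saleh, Delgado and Yilmaz, by classification seniority date (earlier first): Saleh (6 Mar 2010) before Delgado and Yilmaz (25 Sep 2015).
Delgado and Yilmaz both have company hire date 1998-07-13, so the next rule applies.
Among Delgado and Yilmaz, alphabetically by surname: Delgado before Yilmaz.
Harlow, Nakamura and Nguyen all have classification seniority date 5 Jun 2013, so the next rule applies.
Harlow, Nakamura and Nguyen all have company hire date 2017-09-26, so the next rule applies.
Among Harlow, Nakamura and Nguyen, alphabetically by surname: Harlow before Nakamura before Nguyen.
Among Andersen, Lund and Horvat, by classification seniority date (earlier first): Andersen and Lund (19 Feb 2010) before Horvat (2 Feb 2013).
Andersen and Lund both have company hire date 2011-04-05, so the next rule applies.
Among Andersen and Lund, alphabetically by surname: Andersen before Lund.
Full order: Saleh, Delgado, Yilmaz, Harlow, Nakamura, Nguyen, Andersen, Lund, Horvat.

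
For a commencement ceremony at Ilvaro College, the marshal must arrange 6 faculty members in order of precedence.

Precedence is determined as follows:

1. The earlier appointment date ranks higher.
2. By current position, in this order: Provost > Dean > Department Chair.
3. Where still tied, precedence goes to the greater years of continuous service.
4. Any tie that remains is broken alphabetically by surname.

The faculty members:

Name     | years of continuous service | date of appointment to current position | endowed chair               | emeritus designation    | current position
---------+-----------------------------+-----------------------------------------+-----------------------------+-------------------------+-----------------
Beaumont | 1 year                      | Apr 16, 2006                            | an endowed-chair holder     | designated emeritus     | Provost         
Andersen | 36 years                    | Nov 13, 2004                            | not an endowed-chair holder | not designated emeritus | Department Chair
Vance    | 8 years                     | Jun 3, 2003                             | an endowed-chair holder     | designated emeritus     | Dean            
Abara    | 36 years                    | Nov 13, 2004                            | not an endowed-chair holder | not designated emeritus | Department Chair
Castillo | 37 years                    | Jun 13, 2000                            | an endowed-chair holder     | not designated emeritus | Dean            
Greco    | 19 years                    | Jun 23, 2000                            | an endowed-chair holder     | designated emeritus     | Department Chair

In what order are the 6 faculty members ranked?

By date of appointment to current position (earlier first): Castillo (Jun 13, 2000); then Greco (Jun 23, 2000); then Vance (Jun 3, 2003); then Abara and Andersen (both Nov 13, 2004); then Beaumont (Apr 16, 2006).
Abara and Andersen are each Department Chair, so the next rule applies.
Abara and Andersen both have years of continuous service 36 years, so the next rule applies.
Among Abara and Andersen, alphabetically by surname: Abara before Andersen.
Full order: Castillo, Greco, Vance, Abara, Andersen, Beaumont.

Castillo, Greco, Vance, Abara, Andersen, Beaumont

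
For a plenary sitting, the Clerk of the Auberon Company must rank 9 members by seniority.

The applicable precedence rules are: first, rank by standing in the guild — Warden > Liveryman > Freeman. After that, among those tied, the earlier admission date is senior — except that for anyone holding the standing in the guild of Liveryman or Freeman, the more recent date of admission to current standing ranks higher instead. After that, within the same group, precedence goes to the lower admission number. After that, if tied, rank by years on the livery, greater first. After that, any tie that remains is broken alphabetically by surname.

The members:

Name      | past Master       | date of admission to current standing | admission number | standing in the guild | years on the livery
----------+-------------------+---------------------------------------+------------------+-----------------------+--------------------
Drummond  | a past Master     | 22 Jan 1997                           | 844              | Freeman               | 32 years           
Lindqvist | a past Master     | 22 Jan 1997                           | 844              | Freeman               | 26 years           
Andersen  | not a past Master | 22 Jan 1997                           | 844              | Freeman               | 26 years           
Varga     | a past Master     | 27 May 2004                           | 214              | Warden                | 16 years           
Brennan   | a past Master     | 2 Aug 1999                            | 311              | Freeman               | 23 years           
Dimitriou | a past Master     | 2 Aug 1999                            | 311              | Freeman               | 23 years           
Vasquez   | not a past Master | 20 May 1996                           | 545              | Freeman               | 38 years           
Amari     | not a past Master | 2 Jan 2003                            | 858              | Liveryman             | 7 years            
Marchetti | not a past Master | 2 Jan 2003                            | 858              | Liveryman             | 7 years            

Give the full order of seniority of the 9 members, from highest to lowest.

By standing in the guild: Varga (Warden); then Amari and Marchetti (Liveryman); then Brennan, Dimitriou, Drummond, Andersen, Lindqvist and Vasquez (Freeman).
Amari and Marchetti both have date of admission to current standing 2 Jan 2003, so the next rule applies.
Amari and Marchetti both have admission number 858, so the next rule applies.
Amari and Marchetti both have years on the livery 7 years, so the next rule applies.
Among Amari and Marchetti, alphabetically by surname: Amari before Marchetti.
Among Brennan, Dimitriou, Drummond, Andersen, Lindqvist and Vasquez, by date of admission to current standing (later first) (reversed rule for this group): Brennan and Dimitriou (2 Aug 1999) before Drummond, Andersen and Lindqvist (22 Jan 1997) before Vasquez (20 May 1996).
Brennan and Dimitriou both have admission number 311, so the next rule applies.
Brennan and Dimitriou both have years on the livery 23 years, so the next rule applies.
Among Brennan and Dimitriou, alphabetically by surname: Brennan before Dimitriou.
Drummond, Andersen and Lindqvist all have admission number 844, so the next rule applies.
Among Drummond, Andersen and Lindqvist, by years on the livery (higher first): Drummond (32 years) before Andersen and Lindqvist (26 years).
Among Andersen and Lindqvist, alphabetically by surname: Andersen before Lindqvist.
Full order: Varga, Amari, Marchetti, Brennan, Dimitriou, Drummond, Andersen, Lindqvist, Vasquez.

Varga, Amari, Marchetti, Brennan, Dimitriou, Drummond, Andersen, Lindqvist, Vasquez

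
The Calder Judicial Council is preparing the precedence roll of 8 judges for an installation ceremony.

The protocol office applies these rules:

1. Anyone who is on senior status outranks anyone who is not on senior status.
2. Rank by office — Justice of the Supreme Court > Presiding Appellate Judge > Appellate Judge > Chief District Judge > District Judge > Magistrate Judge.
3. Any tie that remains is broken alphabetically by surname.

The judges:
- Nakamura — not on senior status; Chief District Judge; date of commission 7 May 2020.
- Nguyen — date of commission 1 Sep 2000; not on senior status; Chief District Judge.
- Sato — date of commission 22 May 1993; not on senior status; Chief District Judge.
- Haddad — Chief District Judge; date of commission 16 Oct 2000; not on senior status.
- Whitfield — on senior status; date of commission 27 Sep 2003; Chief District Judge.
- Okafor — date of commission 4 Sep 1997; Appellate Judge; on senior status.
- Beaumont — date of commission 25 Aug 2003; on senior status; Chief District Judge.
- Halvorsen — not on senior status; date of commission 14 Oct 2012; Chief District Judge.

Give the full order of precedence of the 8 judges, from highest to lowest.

By the first rule: Okafor, Beaumont and Whitfield (each on senior status); then Haddad, Halvorsen, Nakamura, Nguyen and Sato (each not on senior status).
Among Okafor, Beaumont and Whitfield, by office: Okafor (Appellate Judge) before Beaumont and Whitfield (Chief District Judge).
Among Beaumont and Whitfield, alphabetically by surname: Beaumont before Whitfield.
Haddad, Halvorsen, Nakamura, Nguyen and Sato are each Chief District Judge, so the next rule applies.
Among Haddad, Halvorsen, Nakamura, Nguyen and Sato, alphabetically by surname: Haddad before Halvorsen before Nakamura before Nguyen before Sato.
Full order: Okafor, Beaumont, Whitfield, Haddad, Halvorsen, Nakamura, Nguyen, Sato.

Okafor, Beaumont, Whitfield, Haddad, Halvorsen, Nakamura, Nguyen, Sato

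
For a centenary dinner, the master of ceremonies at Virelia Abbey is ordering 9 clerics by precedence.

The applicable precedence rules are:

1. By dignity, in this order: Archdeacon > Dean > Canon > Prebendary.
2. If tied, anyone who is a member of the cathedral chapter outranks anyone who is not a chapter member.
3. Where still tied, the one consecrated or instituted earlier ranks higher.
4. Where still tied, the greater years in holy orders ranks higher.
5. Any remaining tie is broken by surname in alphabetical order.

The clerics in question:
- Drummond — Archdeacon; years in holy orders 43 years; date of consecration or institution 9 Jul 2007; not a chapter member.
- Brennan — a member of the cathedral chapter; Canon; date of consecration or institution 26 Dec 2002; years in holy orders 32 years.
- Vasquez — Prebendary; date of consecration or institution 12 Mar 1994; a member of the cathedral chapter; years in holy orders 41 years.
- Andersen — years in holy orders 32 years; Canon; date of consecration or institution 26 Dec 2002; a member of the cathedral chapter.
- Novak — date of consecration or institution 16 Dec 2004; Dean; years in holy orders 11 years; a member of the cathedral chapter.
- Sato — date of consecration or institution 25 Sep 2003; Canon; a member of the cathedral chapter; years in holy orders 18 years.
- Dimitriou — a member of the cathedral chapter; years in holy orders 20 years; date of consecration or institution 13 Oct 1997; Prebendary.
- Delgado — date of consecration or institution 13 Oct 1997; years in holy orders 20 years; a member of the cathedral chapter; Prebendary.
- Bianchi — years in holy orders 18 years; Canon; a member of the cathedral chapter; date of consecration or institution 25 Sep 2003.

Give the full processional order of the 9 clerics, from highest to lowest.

By dignity: Drummond (Archdeacon); then Novak (Dean); then Andersen, Brennan, Bianchi and Sato (Canon); then Vasquez, Delgado and Dimitriou (Prebendary).
Andersen, Brennan, Bianchi and Sato are each a member of the cathedral chapter, so the next rule applies.
Among Andersen, Brennan, Bianchi and Sato, by date of consecration or institution (earlier first): Andersen and Brennan (26 Dec 2002) before Bianchi and Sato (25 Sep 2003).
Andersen and Brennan both have years in holy orders 32 years, so the next rule applies.
Among Andersen and Brennan, alphabetically by surname: Andersen before Brennan.
Bianchi and Sato both have years in holy orders 18 years, so the next rule applies.
Among Bianchi and Sato, alphabetically by surname: Bianchi before Sato.
Vasquez, Delgado and Dimitriou are each a member of the cathedral chapter, so the next rule applies.
Among Vasquez, Delgado and Dimitriou, by date of consecration or institution (earlier first): Vasquez (12 Mar 1994) before Delgado and Dimitriou (13 Oct 1997).
Delgado and Dimitriou both have years in holy orders 20 years, so the next rule applies.
Among Delgado and Dimitriou, alphabetically by surname: Delgado before Dimitriou.
Full order: Drummond, Novak, Andersen, Brennan, Bianchi, Sato, Vasquez, Delgado, Dimitriou.

Drummond, Novak, Andersen, Brennan, Bianchi, Sato, Vasquez, Delgado, Dimitriou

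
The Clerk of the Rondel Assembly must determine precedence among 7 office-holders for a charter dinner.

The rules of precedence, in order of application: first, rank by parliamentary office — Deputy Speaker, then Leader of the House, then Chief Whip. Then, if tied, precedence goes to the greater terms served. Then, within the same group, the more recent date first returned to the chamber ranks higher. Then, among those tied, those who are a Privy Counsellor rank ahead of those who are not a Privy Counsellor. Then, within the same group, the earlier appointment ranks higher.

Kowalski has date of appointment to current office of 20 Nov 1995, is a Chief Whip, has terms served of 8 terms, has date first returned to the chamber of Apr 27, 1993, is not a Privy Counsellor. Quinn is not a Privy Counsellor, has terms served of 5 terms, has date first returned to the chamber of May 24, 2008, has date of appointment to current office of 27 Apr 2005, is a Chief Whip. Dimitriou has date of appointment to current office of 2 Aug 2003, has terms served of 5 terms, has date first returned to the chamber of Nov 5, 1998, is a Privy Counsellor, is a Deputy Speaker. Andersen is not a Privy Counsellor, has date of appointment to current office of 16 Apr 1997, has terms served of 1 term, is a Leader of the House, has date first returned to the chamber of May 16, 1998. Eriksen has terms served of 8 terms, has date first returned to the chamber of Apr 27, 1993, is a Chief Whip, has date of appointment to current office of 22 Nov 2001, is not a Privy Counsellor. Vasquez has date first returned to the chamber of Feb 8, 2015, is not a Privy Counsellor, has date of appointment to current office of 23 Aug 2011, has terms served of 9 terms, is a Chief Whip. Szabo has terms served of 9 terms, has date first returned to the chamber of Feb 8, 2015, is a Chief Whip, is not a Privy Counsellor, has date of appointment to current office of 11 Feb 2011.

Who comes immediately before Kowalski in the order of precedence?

Vasquez

By parliamentary office: Dimitriou (Deputy Speaker); then Andersen (Leader of the House); then Szabo, Vasquez, Kowalski, Eriksen and Quinn (Chief Whip).
Among Szabo, Vasquez, Kowalski, Eriksen and Quinn, by terms served (higher first): Szabo and Vasquez (9 terms) before Kowalski and Eriksen (8 terms) before Quinn (5 terms).
Szabo and Vasquez both have date first returned to the chamber Feb 8, 2015, so the next rule applies.
Szabo and Vasquez are each not a Privy Counsellor, so the next rule applies.
Among Szabo and Vasquez, by date of appointment to current office (earlier first): Szabo (11 Feb 2011) before Vasquez (23 Aug 2011).
Kowalski and Eriksen both have date first returned to the chamber Apr 27, 1993, so the next rule applies.
Kowalski and Eriksen are each not a Privy Counsellor, so the next rule applies.
Among Kowalski and Eriksen, by date of appointment to current office (earlier first): Kowalski (20 Nov 1995) before Eriksen (22 Nov 2001).
Order: Dimitriou, Andersen, Szabo, Vasquez, Kowalski, Eriksen, Quinn.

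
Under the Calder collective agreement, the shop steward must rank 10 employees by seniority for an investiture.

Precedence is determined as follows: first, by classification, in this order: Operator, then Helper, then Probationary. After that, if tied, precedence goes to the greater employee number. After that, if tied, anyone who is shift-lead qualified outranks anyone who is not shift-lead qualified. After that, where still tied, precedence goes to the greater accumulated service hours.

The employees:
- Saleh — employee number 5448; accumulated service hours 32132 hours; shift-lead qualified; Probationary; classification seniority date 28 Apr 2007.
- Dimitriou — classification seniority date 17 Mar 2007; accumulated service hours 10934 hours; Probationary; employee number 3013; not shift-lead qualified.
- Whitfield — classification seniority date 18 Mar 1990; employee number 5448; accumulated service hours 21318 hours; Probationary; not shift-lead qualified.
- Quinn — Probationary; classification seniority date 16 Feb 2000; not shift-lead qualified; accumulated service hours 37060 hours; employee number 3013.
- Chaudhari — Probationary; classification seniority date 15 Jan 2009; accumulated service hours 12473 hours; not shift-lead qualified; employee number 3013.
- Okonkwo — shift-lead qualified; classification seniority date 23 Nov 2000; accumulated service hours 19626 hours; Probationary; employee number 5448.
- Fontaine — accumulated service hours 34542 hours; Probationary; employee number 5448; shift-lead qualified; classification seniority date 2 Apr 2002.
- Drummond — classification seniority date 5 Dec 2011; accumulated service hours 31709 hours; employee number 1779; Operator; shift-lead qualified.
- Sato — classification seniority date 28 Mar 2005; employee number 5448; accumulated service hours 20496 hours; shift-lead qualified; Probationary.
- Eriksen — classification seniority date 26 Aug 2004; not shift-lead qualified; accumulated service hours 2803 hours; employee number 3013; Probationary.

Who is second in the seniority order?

By classification: Drummond (Operator); then Fontaine, Saleh, Sato, Okonkwo, Whitfield, Quinn, Chaudhari, Dimitriou and Eriksen (Probationary).
Among Fontaine, Saleh, Sato, Okonkwo, Whitfield, Quinn, Chaudhari, Dimitriou and Eriksen, by employee number (higher first): Fontaine, Saleh, Sato, Okonkwo and Whitfield (5448) before Quinn, Chaudhari, Dimitriou and Eriksen (3013).
Among Fontaine, Saleh, Sato, Okonkwo and Whitfield, shift-lead qualified before not shift-lead qualified: Fontaine, Saleh, Sato and Okonkwo (shift-lead qualified) before Whitfield (not shift-lead qualified).
Among Fontaine, Saleh, Sato and Okonkwo, by accumulated service hours (higher first): Fontaine (34542 hours) before Saleh (32132 hours) before Sato (20496 hours) before Okonkwo (19626 hours).
Quinn, Chaudhari, Dimitriou and Eriksen are each not shift-lead qualified, so the next rule applies.
Among Quinn, Chaudhari, Dimitriou and Eriksen, by accumulated service hours (higher first): Quinn (37060 hours) before Chaudhari (12473 hours) before Dimitriou (10934 hours) before Eriksen (2803 hours).
Order: Drummond, Fontaine, Saleh, Sato, Okonkwo, Whitfield, Quinn, Chaudhari, Dimitriou, Eriksen.

Fontaine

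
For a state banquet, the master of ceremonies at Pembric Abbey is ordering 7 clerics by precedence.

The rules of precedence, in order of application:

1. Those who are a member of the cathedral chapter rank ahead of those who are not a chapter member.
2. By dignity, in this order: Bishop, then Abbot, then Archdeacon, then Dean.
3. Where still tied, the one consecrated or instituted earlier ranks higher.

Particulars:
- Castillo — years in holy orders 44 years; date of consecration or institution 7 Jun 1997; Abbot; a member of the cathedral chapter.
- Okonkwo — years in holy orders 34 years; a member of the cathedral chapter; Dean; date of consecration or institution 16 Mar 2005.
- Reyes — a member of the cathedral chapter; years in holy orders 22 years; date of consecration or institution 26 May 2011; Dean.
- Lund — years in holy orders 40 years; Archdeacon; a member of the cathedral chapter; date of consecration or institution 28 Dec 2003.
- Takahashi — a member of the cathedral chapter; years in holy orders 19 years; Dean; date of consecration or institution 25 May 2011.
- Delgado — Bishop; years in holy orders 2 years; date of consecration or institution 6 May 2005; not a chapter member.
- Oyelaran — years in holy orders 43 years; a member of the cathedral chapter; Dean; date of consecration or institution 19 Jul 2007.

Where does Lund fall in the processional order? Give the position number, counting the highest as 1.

2

By the first rule: Castillo, Lund, Okonkwo, Oyelaran, Takahashi and Reyes (each a member of the cathedral chapter); then Delgado (not a chapter member).
Among Castillo, Lund, Okonkwo, Oyelaran, Takahashi and Reyes, by dignity: Castillo (Abbot) before Lund (Archdeacon) before Okonkwo, Oyelaran, Takahashi and Reyes (Dean).
Among Okonkwo, Oyelaran, Takahashi and Reyes, by date of consecration or institution (earlier first): Okonkwo (16 Mar 2005) before Oyelaran (19 Jul 2007) before Takahashi (25 May 2011) before Reyes (26 May 2011).
Order: Castillo, Lund, Okonkwo, Oyelaran, Takahashi, Reyes, Delgado. So position 2.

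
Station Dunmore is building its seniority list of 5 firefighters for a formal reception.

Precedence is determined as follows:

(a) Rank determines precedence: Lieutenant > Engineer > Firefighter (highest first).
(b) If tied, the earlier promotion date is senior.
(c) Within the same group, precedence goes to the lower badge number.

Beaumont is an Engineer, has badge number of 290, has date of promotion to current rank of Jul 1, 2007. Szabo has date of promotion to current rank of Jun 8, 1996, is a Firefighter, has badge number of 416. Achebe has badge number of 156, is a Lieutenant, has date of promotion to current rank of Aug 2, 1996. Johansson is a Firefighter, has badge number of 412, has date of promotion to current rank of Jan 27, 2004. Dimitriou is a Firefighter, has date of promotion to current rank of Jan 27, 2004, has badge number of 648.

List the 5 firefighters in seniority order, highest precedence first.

By rank: Achebe (Lieutenant); then Beaumont (Engineer); then Szabo, Johansson and Dimitriou (Firefighter).
Among Szabo, Johansson and Dimitriou, by date of promotion to current rank (earlier first): Szabo (Jun 8, 1996) before Johansson and Dimitriou (Jan 27, 2004).
Among Johansson and Dimitriou, by badge number (lower first): Johansson (412) before Dimitriou (648).
Full order: Achebe, Beaumont, Szabo, Johansson, Dimitriou.

Achebe, Beaumont, Szabo, Johansson, Dimitriou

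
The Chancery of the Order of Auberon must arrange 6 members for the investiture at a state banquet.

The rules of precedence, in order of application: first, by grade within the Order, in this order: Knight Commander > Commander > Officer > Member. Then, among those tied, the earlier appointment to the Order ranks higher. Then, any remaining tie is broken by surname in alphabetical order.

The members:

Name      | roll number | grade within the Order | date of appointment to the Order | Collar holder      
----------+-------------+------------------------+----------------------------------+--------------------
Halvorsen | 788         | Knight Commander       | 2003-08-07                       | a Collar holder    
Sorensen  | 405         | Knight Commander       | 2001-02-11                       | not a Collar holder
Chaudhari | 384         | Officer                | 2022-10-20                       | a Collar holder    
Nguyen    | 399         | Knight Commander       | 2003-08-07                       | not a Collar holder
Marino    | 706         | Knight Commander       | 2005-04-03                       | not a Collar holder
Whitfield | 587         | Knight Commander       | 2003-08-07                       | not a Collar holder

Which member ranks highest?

By grade within the Order: Sorensen, Halvorsen, Nguyen, Whitfield and Marino (Knight Commander); then Chaudhari (Officer).
Among Sorensen, Halvorsen, Nguyen, Whitfield and Marino, by date of appointment to the Order (earlier first): Sorensen (2001-02-11) before Halvorsen, Nguyen and Whitfield (2003-08-07) before Marino (2005-04-03).
Among Halvorsen, Nguyen and Whitfield, alphabetically by surname: Halvorsen before Nguyen before Whitfield.
Order: Sorensen, Halvorsen, Nguyen, Whitfield, Marino, Chaudhari.

Sorensen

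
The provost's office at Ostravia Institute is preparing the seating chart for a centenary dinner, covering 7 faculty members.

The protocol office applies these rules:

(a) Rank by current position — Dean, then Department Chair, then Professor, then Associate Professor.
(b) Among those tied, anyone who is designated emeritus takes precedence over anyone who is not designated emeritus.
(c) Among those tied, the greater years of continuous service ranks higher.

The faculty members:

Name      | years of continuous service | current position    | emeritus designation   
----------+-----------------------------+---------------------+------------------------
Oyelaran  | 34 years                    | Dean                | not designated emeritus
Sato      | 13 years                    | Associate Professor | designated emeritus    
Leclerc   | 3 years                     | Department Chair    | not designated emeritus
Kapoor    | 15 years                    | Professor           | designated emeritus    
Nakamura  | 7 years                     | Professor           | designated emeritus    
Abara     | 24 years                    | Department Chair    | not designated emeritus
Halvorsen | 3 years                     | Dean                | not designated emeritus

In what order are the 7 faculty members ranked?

By current position: Oyelaran and Halvorsen (Dean); then Abara and Leclerc (Department Chair); then Kapoor and Nakamura (Professor); then Sato (Associate Professor).
Oyelaran and Halvorsen are each not designated emeritus, so the next rule applies.
Among Oyelaran and Halvorsen, by years of continuous service (higher first): Oyelaran (34 years) before Halvorsen (3 years).
Abara and Leclerc are each not designated emeritus, so the next rule applies.
Among Abara and Leclerc, by years of continuous service (higher first): Abara (24 years) before Leclerc (3 years).
Kapoor and Nakamura are each designated emeritus, so the next rule applies.
Among Kapoor and Nakamura, by years of continuous service (higher first): Kapoor (15 years) before Nakamura (7 years).
Full order: Oyelaran, Halvorsen, Abara, Leclerc, Kapoor, Nakamura, Sato.

Oyelaran, Halvorsen, Abara, Leclerc, Kapoor, Nakamura, Sato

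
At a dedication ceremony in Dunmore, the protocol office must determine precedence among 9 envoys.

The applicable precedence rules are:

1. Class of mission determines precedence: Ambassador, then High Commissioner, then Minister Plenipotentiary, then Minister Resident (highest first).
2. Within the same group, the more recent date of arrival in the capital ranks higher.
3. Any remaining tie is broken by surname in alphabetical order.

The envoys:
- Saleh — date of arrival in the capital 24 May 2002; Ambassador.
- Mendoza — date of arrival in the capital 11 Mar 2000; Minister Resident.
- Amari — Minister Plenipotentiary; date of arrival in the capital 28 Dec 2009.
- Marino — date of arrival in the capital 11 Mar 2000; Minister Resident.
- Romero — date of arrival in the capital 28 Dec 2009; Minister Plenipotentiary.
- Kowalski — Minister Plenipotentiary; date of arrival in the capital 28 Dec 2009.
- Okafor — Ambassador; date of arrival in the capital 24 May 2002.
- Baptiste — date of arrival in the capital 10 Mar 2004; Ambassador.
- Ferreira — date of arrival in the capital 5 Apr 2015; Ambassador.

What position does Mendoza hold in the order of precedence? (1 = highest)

9

By class of mission: Ferreira, Baptiste, Okafor and Saleh (Ambassador); then Amari, Kowalski and Romero (Minister Plenipotentiary); then Marino and Mendoza (Minister Resident).
Among Ferreira, Baptiste, Okafor and Saleh, by date of arrival in the capital (later first): Ferreira (5 Apr 2015) before Baptiste (10 Mar 2004) before Okafor and Saleh (24 May 2002).
Among Okafor and Saleh, alphabetically by surname: Okafor before Saleh.
Amari, Kowalski and Romero all have date of arrival in the capital 28 Dec 2009, so the next rule applies.
Among Amari, Kowalski and Romero, alphabetically by surname: Amari before Kowalski before Romero.
Marino and Mendoza both have date of arrival in the capital 11 Mar 2000, so the next rule applies.
Among Marino and Mendoza, alphabetically by surname: Marino before Mendoza.
Order: Ferreira, Baptiste, Okafor, Saleh, Amari, Kowalski, Romero, Marino, Mendoza. So position 9.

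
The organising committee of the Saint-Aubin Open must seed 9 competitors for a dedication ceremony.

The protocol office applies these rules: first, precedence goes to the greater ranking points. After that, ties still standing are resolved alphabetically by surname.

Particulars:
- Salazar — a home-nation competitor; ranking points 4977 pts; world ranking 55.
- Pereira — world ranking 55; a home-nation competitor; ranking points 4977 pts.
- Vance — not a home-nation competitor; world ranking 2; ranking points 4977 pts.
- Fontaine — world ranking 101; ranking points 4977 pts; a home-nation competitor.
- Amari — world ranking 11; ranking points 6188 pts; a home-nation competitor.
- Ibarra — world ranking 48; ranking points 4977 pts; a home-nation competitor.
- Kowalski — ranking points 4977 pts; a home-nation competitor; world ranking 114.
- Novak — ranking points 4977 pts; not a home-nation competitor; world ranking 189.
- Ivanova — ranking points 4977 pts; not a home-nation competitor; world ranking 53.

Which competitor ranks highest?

Amari

By ranking points (higher first): Amari (6188 pts); then Fontaine, Ibarra, Ivanova, Kowalski, Novak, Pereira, Salazar and Vance (each 4977 pts).
Among Fontaine, Ibarra, Ivanova, Kowalski, Novak, Pereira, Salazar and Vance, alphabetically by surname: Fontaine before Ibarra before Ivanova before Kowalski before Novak before Pereira before Salazar before Vance.
Order: Amari, Fontaine, Ibarra, Ivanova, Kowalski, Novak, Pereira, Salazar, Vance.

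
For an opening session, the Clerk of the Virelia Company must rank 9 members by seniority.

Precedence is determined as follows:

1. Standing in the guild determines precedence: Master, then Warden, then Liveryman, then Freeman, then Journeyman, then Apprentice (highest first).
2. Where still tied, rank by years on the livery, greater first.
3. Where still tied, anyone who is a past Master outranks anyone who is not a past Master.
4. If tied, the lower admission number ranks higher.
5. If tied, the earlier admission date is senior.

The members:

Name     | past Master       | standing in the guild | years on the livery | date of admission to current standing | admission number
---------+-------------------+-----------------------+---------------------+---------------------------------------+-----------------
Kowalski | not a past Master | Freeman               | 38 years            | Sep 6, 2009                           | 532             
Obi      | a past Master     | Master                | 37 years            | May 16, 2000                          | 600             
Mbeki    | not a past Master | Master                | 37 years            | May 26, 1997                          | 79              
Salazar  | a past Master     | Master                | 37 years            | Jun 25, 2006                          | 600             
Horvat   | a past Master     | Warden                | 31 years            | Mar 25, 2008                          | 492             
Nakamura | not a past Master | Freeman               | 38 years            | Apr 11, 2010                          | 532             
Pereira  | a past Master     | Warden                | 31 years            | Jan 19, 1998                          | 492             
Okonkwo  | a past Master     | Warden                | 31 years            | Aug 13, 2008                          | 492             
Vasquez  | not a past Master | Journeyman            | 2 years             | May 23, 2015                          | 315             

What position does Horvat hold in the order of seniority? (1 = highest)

5

By standing in the guild: Obi, Salazar and Mbeki (Master); then Pereira, Horvat and Okonkwo (Warden); then Kowalski and Nakamura (Freeman); then Vasquez (Journeyman).
Obi, Salazar and Mbeki all have years on the livery 37 years, so the next rule applies.
Among Obi, Salazar and Mbeki, a past Master before not a past Master: Obi and Salazar (a past Master) before Mbeki (not a past Master).
Obi and Salazar both have admission number 600, so the next rule applies.
Among Obi and Salazar, by date of admission to current standing (earlier first): Obi (May 16, 2000) before Salazar (Jun 25, 2006).
Pereira, Horvat and Okonkwo all have years on the livery 31 years, so the next rule applies.
Pereira, Horvat and Okonkwo are each a past Master, so the next rule applies.
Pereira, Horvat and Okonkwo all have admission number 492, so the next rule applies.
Among Pereira, Horvat and Okonkwo, by date of admission to current standing (earlier first): Pereira (Jan 19, 1998) before Horvat (Mar 25, 2008) before Okonkwo (Aug 13, 2008).
Kowalski and Nakamura both have years on the livery 38 years, so the next rule applies.
Kowalski and Nakamura are each not a past Master, so the next rule applies.
Kowalski and Nakamura both have admission number 532, so the next rule applies.
Among Kowalski and Nakamura, by date of admission to current standing (earlier first): Kowalski (Sep 6, 2009) before Nakamura (Apr 11, 2010).
Order: Obi, Salazar, Mbeki, Pereira, Horvat, Okonkwo, Kowalski, Nakamura, Vasquez. So position 5.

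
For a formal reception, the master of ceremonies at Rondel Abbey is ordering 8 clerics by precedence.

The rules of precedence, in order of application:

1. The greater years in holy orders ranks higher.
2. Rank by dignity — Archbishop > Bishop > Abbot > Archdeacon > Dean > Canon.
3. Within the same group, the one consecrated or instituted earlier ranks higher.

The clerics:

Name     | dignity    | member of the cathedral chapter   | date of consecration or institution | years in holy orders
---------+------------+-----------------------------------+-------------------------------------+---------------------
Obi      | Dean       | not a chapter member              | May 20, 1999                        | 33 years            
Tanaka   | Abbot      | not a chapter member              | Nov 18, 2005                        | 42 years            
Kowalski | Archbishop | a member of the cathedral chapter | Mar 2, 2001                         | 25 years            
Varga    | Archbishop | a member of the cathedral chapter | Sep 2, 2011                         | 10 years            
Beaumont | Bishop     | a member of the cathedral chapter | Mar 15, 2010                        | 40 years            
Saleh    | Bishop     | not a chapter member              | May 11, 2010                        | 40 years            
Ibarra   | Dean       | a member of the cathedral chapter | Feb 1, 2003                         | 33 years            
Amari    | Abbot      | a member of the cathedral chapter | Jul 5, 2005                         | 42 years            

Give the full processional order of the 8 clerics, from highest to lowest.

By years in holy orders (higher first): Amari and Tanaka (both 42 years); then Beaumont and Saleh (both 40 years); then Obi and Ibarra (both 33 years); then Kowalski (25 years); then Varga (10 years).
Amari and Tanaka are each Abbot, so the next rule applies.
Among Amari and Tanaka, by date of consecration or institution (earlier first): Amari (Jul 5, 2005) before Tanaka (Nov 18, 2005).
Beaumont and Saleh are each Bishop, so the next rule applies.
Among Beaumont and Saleh, by date of consecration or institution (earlier first): Beaumont (Mar 15, 2010) before Saleh (May 11, 2010).
Obi and Ibarra are each Dean, so the next rule applies.
Among Obi and Ibarra, by date of consecration or institution (earlier first): Obi (May 20, 1999) before Ibarra (Feb 1, 2003).
Full order: Amari, Tanaka, Beaumont, Saleh, Obi, Ibarra, Kowalski, Varga.

Amari, Tanaka, Beaumont, Saleh, Obi, Ibarra, Kowalski, Varga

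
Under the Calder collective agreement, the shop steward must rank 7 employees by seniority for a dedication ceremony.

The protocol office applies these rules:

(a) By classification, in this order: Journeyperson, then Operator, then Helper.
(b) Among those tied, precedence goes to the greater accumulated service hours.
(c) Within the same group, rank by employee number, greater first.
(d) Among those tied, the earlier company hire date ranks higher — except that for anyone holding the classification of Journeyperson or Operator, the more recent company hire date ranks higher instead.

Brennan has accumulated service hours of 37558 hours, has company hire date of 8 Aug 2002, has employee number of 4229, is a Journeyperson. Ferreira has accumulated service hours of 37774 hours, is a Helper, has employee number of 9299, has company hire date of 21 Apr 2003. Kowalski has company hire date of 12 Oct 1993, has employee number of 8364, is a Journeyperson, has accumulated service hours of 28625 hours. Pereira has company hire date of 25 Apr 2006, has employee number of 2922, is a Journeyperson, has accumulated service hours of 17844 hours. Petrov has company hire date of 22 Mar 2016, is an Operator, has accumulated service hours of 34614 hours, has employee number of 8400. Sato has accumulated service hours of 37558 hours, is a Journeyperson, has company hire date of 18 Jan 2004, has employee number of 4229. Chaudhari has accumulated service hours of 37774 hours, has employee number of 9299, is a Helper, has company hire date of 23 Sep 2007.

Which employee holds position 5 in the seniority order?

Petrov

By classification: Sato, Brennan, Kowalski and Pereira (Journeyperson); then Petrov (Operator); then Ferreira and Chaudhari (Helper).
Among Sato, Brennan, Kowalski and Pereira, by accumulated service hours (higher first): Sato and Brennan (37558 hours) before Kowalski (28625 hours) before Pereira (17844 hours).
Sato and Brennan both have employee number 4229, so the next rule applies.
Among Sato and Brennan, by company hire date (later first) (reversed rule for this group): Sato (18 Jan 2004) before Brennan (8 Aug 2002).
Ferreira and Chaudhari both have accumulated service hours 37774 hours, so the next rule applies.
Ferreira and Chaudhari both have employee number 9299, so the next rule applies.
Among Ferreira and Chaudhari, by company hire date (earlier first): Ferreira (21 Apr 2003) before Chaudhari (23 Sep 2007).
Order: Sato, Brennan, Kowalski, Pereira, Petrov, Ferreira, Chaudhari.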